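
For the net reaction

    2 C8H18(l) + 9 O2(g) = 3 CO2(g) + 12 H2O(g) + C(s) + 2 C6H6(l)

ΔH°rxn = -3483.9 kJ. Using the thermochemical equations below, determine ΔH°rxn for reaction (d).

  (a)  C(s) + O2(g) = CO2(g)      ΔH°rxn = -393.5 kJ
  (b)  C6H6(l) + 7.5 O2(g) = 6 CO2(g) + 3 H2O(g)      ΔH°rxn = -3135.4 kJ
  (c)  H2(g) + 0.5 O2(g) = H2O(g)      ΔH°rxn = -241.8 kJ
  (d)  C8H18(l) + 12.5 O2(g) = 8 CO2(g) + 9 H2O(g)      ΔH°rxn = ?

(a) reversed: +393.5 kJ
(b) reversed and × 2: (-2)·(-3135.4) = +6270.8 kJ
(c): not needed.
(d) × 2: contributes 2·x
-3483.9 = (+393.5) + (+6270.8) + 2·x
x = (-3483.9 − (+6664.3)) / (2) = -5074.1 kJ

ΔH°rxn = -5074.1 kJ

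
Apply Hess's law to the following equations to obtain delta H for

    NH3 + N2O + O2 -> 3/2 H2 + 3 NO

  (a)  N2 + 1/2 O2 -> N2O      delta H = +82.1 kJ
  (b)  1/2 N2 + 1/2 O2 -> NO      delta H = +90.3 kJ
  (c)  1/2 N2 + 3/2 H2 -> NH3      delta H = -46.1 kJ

(a) reversed (reverse to put N2O on the reactant side): -82.1 kJ
(b) × 3 (×3 to match 3 NO in the target): (3)·(+90.3) = +270.9 kJ
(c) reversed (reverse to put NH3 on the reactant side): +46.1 kJ
Summing the manipulated equations, delta H = (-82.1) + (+270.9) + (+46.1) = 234.9 kJ

delta H = 234.9 kJ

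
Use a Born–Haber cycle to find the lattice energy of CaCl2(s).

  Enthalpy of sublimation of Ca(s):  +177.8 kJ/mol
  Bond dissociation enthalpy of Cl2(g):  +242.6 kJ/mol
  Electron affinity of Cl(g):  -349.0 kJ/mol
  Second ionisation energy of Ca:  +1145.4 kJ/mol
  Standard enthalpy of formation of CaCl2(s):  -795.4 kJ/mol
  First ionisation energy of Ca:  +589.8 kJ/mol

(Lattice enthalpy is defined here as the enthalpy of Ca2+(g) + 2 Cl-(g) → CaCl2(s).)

U = -2253.0 kJ/mol

ΔHf° = 1·ΔHsub + 1·(ΣIE) + 1·D(Cl2) + 2·EA + U
-795.4 = 1·(+177.8) + 1·(+1735.2) + 1·(+242.6) + 2·(-349.0) + U
U = -795.4 − (+1457.6) = -2253.0 kJ/mol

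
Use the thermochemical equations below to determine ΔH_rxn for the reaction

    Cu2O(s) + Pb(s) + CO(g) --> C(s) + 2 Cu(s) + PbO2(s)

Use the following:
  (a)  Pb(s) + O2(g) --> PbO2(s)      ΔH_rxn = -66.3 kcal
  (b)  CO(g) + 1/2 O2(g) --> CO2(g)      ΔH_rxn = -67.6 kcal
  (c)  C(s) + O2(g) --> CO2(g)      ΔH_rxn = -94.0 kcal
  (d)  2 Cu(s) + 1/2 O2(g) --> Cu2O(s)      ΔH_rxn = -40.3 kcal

(a) as written: -66.3 kcal
(b) as written: -67.6 kcal
(c) reversed: +94.0 kcal
(d) reversed: +40.3 kcal
Combining the equations, ΔH_rxn = (-66.3) + (-67.6) + (+94.0) + (+40.3) = 0.4 kcal

ΔH_rxn = 0.4 kcal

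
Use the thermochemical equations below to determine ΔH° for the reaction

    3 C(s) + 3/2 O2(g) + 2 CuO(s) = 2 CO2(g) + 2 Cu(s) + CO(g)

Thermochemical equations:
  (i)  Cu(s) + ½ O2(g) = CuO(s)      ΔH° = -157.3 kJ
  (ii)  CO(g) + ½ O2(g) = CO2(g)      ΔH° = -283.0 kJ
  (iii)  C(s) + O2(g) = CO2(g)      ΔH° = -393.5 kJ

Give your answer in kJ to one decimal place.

(i) reversed and × 2 (CuO(s) must end up as a reactant; scale by 2 for the 2 CuO(s)): (-2)·(-157.3) = +314.6 kJ
(ii) reversed (reverse to put CO(g) on the product side): +283.0 kJ
(iii) × 3 (scale by 3 for the 3 C(s)): (3)·(-393.5) = -1180.5 kJ
ΔH° = (+314.6) + (+283.0) + (-1180.5) = -582.9 kJ

ΔH° = -582.9 kJ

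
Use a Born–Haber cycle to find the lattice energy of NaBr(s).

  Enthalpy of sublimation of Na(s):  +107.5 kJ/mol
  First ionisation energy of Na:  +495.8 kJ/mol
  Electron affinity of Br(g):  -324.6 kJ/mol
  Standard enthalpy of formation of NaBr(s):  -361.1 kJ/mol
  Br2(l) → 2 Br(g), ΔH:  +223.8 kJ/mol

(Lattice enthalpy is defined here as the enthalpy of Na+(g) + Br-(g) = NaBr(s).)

U = -751.7 kJ/mol

ΔHf° = 1·ΔHsub + 1·(ΣIE) + 1/2·D(Br2) + 1·EA + U
-361.1 = 1·(+107.5) + 1·(+495.8) + 1/2·(+223.8) + 1·(-324.6) + U
U = -361.1 − (+390.6) = -751.7 kJ/mol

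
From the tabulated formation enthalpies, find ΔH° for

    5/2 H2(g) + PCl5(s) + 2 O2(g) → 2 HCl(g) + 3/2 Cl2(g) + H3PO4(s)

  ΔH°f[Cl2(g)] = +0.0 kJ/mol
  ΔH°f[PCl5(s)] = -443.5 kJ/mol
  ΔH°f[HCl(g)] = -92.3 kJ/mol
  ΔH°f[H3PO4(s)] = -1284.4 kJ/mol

Products: 2·(-92.3) + 3/2·(+0.0) + 1·(-1284.4) = -1469.0
Reactants: 5/2·(+0.0) + 1·(-443.5) + 2·(+0.0) = -443.5
ΔH° = (-1469.0) − (-443.5) = -1025.5 kJ/mol

ΔH° = -1025.5 kJ/mol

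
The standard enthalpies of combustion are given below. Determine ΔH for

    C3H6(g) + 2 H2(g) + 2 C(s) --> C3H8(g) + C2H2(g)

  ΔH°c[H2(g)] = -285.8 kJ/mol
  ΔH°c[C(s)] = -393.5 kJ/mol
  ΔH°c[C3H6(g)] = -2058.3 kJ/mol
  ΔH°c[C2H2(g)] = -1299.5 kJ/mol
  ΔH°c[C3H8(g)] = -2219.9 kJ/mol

Using ΔH = Σ nΔHc°(reactants) − Σ nΔHc°(products):
= [1·(-2058.3) + 2·(-285.8) + 2·(-393.5)] − [1·(-2219.9) + 1·(-1299.5)]
= 102.5 kJ/mol

ΔH = 102.5 kJ/mol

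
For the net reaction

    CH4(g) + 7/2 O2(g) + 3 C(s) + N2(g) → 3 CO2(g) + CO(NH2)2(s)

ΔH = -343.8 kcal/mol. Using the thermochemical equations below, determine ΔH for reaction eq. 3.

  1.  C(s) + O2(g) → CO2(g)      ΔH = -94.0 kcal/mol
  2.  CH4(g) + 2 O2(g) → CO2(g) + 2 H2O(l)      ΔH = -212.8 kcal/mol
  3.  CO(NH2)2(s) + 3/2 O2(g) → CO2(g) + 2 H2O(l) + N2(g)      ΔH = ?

eq. 1 × 3 (×3 to match 3 C(s) in the target): (3)·(-94.0) = -282.0 kcal/mol
eq. 2 as written (CH4(g) already on the reactant side): -212.8 kcal/mol
eq. 3 reversed (CO(NH2)2(s) must end up as a product): contributes −x
-343.8 = (-282.0) + (-212.8) − x
x = (-343.8 − (-494.8)) / (-1) = -151.0 kcal/mol

ΔH = -151.0 kcal/mol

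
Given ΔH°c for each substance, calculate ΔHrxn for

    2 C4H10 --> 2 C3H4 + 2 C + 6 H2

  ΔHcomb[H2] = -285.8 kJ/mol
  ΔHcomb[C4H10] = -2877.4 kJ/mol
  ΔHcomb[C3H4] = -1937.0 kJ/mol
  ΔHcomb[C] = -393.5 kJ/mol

ΔHrxn = 621.0 kJ/mol

Using ΔH = Σ nΔHc°(reactants) − Σ nΔHc°(products):
= [2·(-2877.4)] − [2·(-1937.0) + 2·(-393.5) + 6·(-285.8)]
= 621.0 kJ/mol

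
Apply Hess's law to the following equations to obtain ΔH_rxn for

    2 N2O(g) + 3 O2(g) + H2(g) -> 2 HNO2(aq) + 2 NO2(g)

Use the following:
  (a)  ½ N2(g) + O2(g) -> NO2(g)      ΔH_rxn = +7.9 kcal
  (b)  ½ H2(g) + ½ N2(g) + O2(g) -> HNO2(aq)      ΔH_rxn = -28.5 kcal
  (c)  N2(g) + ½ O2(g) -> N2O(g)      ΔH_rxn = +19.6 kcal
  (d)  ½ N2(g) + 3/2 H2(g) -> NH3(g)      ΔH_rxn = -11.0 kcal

ΔH_rxn = -80.4 kcal

(a) × 2 (scale by 2 for the 2 NO2(g)): (2)·(+7.9) = +15.8 kcal
(b) × 2 (scale by 2 for the 2 HNO2(aq)): (2)·(-28.5) = -57.0 kcal
(c) reversed and × 2 (reverse to put N2O(g) on the reactant side; ×2 to match 2 N2O(g) in the target): (-2)·(+19.6) = -39.2 kcal
(d): not needed (NH3(g) appears nowhere else).
Combining the equations, ΔH_rxn = (+15.8) + (-57.0) + (-39.2) = -80.4 kcal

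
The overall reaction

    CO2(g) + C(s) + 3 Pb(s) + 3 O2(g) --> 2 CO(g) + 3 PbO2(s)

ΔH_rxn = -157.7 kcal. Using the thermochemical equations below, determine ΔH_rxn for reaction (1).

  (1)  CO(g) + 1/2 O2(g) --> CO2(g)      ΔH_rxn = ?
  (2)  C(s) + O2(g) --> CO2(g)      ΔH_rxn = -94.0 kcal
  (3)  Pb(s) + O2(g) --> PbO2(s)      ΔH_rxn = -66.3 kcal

(1) reversed and × 2: contributes −2·x
(2) as written: -94.0 kcal
(3) × 3: (3)·(-66.3) = -198.9 kcal
-157.7 = (-94.0) + (-198.9) − 2·x
x = (-157.7 − (-292.9)) / (-2) = -67.6 kcal

ΔH_rxn = -67.6 kcal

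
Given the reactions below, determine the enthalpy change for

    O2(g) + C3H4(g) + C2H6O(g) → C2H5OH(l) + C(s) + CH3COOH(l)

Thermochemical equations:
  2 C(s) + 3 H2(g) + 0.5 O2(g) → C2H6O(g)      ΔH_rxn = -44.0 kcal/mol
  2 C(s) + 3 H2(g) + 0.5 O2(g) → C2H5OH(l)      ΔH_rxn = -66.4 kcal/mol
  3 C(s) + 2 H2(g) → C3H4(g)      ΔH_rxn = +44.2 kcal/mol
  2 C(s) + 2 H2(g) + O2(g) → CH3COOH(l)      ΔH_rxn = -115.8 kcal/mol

ΔH_rxn = -182.4 kcal/mol

equation 1 reversed (reverse to put C2H6O(g) on the reactant side): +44.0 kcal/mol
equation 2 as written (C2H5OH(l) already on the product side): -66.4 kcal/mol
equation 3 reversed (reverse to put C3H4(g) on the reactant side): -44.2 kcal/mol
equation 4 as written (CH3COOH(l) already on the product side): -115.8 kcal/mol
ΔH_rxn = (+44.0) + (-66.4) + (-44.2) + (-115.8) = -182.4 kcal/mol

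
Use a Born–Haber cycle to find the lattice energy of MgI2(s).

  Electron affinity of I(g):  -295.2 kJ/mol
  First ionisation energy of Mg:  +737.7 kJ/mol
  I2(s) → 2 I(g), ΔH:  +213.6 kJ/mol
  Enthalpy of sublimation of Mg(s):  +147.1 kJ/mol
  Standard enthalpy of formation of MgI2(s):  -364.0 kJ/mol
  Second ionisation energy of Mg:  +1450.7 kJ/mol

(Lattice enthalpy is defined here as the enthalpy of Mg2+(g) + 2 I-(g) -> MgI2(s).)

ΔHf° = 1·ΔHsub + 1·(ΣIE) + 1·D(I2) + 2·EA + U
-364.0 = 1·(+147.1) + 1·(+2188.4) + 1·(+213.6) + 2·(-295.2) + U
U = -364.0 − (+1958.7) = -2322.7 kJ/mol

U = -2322.7 kJ/mol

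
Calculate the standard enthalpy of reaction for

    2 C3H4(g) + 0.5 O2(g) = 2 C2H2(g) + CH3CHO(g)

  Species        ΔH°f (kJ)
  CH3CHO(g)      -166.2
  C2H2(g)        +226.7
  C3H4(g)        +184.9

ΔH°rxn = Σ nΔHf°(products) − Σ nΔHf°(reactants).
Products: 2·(+226.7) + 1·(-166.2) = +287.2
Reactants: 2·(+184.9) + 1/2·(+0.0) = +369.8
ΔH_rxn = (+287.2) − (+369.8) = -82.6 kJ

ΔH_rxn = -82.6 kJ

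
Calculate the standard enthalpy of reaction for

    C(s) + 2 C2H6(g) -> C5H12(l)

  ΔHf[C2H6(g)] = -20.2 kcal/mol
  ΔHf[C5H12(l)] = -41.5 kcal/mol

ΔH° = -1.1 kcal/mol

Products: 1·(-41.5) = -41.5
Reactants: 1·(+0.0) + 2·(-20.2) = -40.4
ΔH° = (-41.5) − (-40.4) = -1.1 kcal/mol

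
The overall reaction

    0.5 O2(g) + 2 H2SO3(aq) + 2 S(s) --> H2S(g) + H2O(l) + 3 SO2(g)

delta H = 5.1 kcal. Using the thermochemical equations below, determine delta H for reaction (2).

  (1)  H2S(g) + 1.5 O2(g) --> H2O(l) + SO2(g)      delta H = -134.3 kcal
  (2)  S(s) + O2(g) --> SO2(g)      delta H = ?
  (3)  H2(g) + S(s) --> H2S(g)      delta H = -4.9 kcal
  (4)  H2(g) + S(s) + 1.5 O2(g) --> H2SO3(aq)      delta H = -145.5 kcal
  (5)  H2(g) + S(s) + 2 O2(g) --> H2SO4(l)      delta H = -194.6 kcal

delta H = -70.9 kcal

(1) as written (H2O(l) already on the product side): -134.3 kcal
(2) × 2: contributes 2·x
(3) × 2: (2)·(-4.9) = -9.8 kcal
(4) reversed and × 2 (H2SO3(aq) must end up as a reactant; scale by 2 for the 2 H2SO3(aq)): (-2)·(-145.5) = +291.0 kcal
(5): not needed (H2SO4(l) appears nowhere else).
+5.1 = (-134.3) + (-9.8) + (+291.0) + 2·x
x = (+5.1 − (+146.9)) / (2) = -70.9 kcal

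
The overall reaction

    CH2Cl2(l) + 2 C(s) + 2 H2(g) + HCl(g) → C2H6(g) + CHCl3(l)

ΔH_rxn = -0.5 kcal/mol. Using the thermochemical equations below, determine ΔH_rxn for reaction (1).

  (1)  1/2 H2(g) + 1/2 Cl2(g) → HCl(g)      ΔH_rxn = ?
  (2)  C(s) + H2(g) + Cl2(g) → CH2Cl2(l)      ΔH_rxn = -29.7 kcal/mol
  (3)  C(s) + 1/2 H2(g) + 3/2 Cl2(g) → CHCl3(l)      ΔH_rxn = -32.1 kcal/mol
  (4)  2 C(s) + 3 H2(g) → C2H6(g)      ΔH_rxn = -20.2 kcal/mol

ΔH_rxn = -22.1 kcal/mol

(1) reversed: contributes −x
(2) reversed: +29.7 kcal/mol
(3) as written: -32.1 kcal/mol
(4) as written: -20.2 kcal/mol
-0.5 = (+29.7) + (-32.1) + (-20.2) − x
x = (-0.5 − (-22.6)) / (-1) = -22.1 kcal/mol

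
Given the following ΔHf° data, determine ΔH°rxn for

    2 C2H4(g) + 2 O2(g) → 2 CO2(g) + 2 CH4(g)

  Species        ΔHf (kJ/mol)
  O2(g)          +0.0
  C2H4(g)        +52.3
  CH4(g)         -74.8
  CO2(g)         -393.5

ΔH°rxn = Σ nΔHf°(products) − Σ nΔHf°(reactants).
Products: 2·(-393.5) + 2·(-74.8) = -936.6
Reactants: 2·(+52.3) + 2·(+0.0) = +104.6
ΔH°rxn = (-936.6) − (+104.6) = -1041.2 kJ/mol

ΔH°rxn = -1041.2 kJ/mol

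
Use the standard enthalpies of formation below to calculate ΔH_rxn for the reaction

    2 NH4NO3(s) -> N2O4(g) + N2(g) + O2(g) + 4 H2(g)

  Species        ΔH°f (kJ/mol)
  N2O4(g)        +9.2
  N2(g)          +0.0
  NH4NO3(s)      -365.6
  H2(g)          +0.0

Products: 1·(+9.2) + 1·(+0.0) + 1·(+0.0) + 4·(+0.0) = +9.2
Reactants: 2·(-365.6) = -731.2
ΔH_rxn = (+9.2) − (-731.2) = 740.4 kJ/mol

ΔH_rxn = 740.4 kJ/mol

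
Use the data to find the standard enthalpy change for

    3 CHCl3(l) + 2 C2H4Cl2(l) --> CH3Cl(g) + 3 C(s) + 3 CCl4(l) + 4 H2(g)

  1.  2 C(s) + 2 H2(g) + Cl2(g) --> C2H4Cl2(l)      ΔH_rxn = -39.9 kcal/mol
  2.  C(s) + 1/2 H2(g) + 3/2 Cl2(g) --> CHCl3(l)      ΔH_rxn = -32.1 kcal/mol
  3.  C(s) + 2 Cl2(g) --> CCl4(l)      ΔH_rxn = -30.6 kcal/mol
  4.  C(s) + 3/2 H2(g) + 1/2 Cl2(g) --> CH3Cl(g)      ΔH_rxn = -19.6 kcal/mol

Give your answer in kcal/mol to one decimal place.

eq. 1 reversed and × 2: (-2)·(-39.9) = +79.8 kcal/mol
eq. 2 reversed and × 3: (-3)·(-32.1) = +96.3 kcal/mol
eq. 3 × 3: (3)·(-30.6) = -91.8 kcal/mol
eq. 4 as written: -19.6 kcal/mol
ΔH_rxn = (+79.8) + (+96.3) + (-91.8) + (-19.6) = 64.7 kcal/mol

ΔH_rxn = 64.7 kcal/mol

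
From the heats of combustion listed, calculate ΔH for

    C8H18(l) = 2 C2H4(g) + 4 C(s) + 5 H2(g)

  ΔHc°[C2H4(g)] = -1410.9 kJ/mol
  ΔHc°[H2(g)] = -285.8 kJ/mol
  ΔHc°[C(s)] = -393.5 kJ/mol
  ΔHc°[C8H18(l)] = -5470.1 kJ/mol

With combustion enthalpies, reactants minus products:
= [1·(-5470.1)] − [2·(-1410.9) + 4·(-393.5) + 5·(-285.8)]
= 354.7 kJ/mol

ΔH = 354.7 kJ/mol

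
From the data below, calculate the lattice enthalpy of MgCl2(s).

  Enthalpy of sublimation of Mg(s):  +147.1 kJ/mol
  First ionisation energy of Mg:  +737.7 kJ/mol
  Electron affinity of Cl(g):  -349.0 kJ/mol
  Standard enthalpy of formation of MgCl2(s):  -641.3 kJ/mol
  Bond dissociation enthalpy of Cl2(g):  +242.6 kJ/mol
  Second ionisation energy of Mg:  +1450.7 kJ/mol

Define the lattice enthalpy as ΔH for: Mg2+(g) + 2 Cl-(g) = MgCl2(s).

U = -2521.4 kJ/mol

ΔHf° = 1·ΔHsub + 1·(ΣIE) + 1·D(Cl2) + 2·EA + U
-641.3 = 1·(+147.1) + 1·(+2188.4) + 1·(+242.6) + 2·(-349.0) + U
U = -641.3 − (+1880.1) = -2521.4 kJ/mol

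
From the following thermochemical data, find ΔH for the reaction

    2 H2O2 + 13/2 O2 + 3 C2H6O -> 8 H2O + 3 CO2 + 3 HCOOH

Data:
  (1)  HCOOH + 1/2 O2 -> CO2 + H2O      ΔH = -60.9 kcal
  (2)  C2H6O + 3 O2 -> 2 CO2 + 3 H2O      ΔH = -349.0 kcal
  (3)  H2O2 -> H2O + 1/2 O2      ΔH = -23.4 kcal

ΔH = -911.1 kcal

(1) reversed and × 3: (-3)·(-60.9) = +182.7 kcal
(2) × 3: (3)·(-349.0) = -1047.0 kcal
(3) × 2: (2)·(-23.4) = -46.8 kcal
ΔH = (+182.7) + (-1047.0) + (-46.8) = -911.1 kcal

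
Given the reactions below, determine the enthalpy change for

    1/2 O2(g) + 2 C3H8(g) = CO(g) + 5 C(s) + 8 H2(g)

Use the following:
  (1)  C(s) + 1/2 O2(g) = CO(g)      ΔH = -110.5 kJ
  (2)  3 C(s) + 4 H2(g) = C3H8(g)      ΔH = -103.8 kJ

(1) as written (CO(g) already on the product side): -110.5 kJ
(2) reversed and × 2 (C3H8(g) must end up as a reactant; ×2 to match 2 C3H8(g) in the target): (-2)·(-103.8) = +207.6 kJ
ΔH = (-110.5) + (+207.6) = 97.1 kJ

ΔH = 97.1 kJ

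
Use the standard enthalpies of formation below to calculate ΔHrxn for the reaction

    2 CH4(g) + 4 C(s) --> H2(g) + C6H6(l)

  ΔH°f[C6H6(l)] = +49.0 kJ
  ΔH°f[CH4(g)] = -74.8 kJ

ΔHrxn = 198.6 kJ

Products: 1·(+0.0) + 1·(+49.0) = +49.0
Reactants: 2·(-74.8) + 4·(+0.0) = -149.6
ΔHrxn = (+49.0) − (-149.6) = 198.6 kJ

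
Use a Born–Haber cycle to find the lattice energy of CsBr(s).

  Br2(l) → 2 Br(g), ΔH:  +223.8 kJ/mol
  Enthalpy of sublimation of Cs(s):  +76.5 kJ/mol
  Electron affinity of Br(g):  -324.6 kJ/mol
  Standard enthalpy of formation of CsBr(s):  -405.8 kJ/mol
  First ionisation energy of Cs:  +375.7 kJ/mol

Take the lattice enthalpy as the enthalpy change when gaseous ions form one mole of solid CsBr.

U = -645.3 kJ/mol

ΔHf° = 1·ΔHsub + 1·(ΣIE) + 1/2·D(Br2) + 1·EA + U
-405.8 = 1·(+76.5) + 1·(+375.7) + 1/2·(+223.8) + 1·(-324.6) + U
U = -405.8 − (+239.5) = -645.3 kJ/mol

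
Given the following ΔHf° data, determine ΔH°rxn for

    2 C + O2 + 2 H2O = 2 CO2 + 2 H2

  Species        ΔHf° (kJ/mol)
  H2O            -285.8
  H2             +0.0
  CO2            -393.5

ΔH°rxn = Σ nΔHf°(products) − Σ nΔHf°(reactants).
Products: 2·(-393.5) + 2·(+0.0) = -787.0
Reactants: 2·(+0.0) + 1·(+0.0) + 2·(-285.8) = -571.6
ΔH°rxn = (-787.0) − (-571.6) = -215.4 kJ/mol

ΔH°rxn = -215.4 kJ/mol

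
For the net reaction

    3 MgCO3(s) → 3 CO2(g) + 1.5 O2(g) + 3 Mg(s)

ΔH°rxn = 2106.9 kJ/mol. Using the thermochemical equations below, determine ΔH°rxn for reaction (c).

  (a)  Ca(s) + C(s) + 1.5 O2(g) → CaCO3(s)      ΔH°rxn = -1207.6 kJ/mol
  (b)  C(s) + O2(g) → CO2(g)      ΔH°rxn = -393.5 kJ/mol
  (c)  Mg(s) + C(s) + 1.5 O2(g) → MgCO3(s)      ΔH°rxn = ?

ΔH°rxn = -1095.8 kJ/mol

(a): not needed.
(b) × 3: (3)·(-393.5) = -1180.5 kJ/mol
(c) reversed and × 3: contributes −3·x
+2106.9 = (-1180.5) − 3·x
x = (+2106.9 − (-1180.5)) / (-3) = -1095.8 kJ/mol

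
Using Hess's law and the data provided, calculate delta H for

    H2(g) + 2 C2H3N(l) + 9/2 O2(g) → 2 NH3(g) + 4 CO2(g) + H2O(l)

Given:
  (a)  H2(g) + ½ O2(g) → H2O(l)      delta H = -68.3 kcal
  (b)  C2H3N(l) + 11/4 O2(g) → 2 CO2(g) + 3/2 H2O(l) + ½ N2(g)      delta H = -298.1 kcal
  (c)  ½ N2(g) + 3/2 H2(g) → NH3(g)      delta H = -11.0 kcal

delta H = -481.6 kcal

(a) reversed and × 2: (-2)·(-68.3) = +136.6 kcal
(b) × 2 (×2 to match 2 C2H3N(l) in the target): (2)·(-298.1) = -596.2 kcal
(c) × 2 (×2 to match 2 NH3(g) in the target): (2)·(-11.0) = -22.0 kcal
delta H = (+136.6) + (-596.2) + (-22.0) = -481.6 kcal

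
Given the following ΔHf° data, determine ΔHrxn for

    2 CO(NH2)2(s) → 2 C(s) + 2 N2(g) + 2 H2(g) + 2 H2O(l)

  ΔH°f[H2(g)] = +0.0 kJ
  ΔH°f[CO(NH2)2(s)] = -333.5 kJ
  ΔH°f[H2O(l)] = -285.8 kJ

ΔHrxn = 95.4 kJ

Products: 2·(+0.0) + 2·(+0.0) + 2·(+0.0) + 2·(-285.8) = -571.6
Reactants: 2·(-333.5) = -667.0
ΔHrxn = (-571.6) − (-667.0) = 95.4 kJ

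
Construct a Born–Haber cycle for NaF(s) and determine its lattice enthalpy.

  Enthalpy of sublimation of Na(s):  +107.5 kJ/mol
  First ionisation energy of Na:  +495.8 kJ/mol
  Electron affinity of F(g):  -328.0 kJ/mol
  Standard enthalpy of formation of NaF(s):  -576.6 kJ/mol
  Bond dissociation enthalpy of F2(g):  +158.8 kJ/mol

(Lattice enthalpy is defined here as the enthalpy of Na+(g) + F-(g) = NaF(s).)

ΔHf° = 1·ΔHsub + 1·(ΣIE) + 1/2·D(F2) + 1·EA + U
-576.6 = 1·(+107.5) + 1·(+495.8) + 1/2·(+158.8) + 1·(-328.0) + U
U = -576.6 − (+354.7) = -931.3 kJ/mol

U = -931.3 kJ/mol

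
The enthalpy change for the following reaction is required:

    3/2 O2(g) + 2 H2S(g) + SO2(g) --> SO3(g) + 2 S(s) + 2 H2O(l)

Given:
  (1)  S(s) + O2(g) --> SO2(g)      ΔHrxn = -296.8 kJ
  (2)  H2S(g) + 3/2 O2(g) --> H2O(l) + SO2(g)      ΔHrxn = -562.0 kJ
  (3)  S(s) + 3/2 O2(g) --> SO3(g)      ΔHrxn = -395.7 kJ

ΔHrxn = -629.3 kJ

(1) reversed and × 3: (-3)·(-296.8) = +890.4 kJ
(2) × 2: (2)·(-562.0) = -1124.0 kJ
(3) as written: -395.7 kJ
ΔHrxn = (-3)·(-296.8) + (2)·(-562.0) + (1)·(-395.7) = -629.3 kJ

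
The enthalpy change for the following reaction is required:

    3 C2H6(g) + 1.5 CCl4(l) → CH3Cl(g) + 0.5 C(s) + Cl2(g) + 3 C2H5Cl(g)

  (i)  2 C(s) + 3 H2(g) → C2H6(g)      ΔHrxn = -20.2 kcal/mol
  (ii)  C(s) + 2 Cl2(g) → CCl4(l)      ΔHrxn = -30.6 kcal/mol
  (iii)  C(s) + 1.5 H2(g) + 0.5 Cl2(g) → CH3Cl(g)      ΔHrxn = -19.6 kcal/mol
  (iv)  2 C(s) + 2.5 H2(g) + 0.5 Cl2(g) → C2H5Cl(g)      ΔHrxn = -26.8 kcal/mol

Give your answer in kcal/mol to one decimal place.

ΔHrxn = 6.5 kcal/mol

(i) reversed and × 3 (C2H6(g) must end up as a reactant; scale by 3 for the 3 C2H6(g)): (-3)·(-20.2) = +60.6 kcal/mol
(ii) reversed and × 3/2 (CCl4(l) must end up as a reactant; ×3/2 to match 3/2 CCl4(l) in the target): (-3/2)·(-30.6) = +45.9 kcal/mol
(iii) as written (CH3Cl(g) already on the product side): -19.6 kcal/mol
(iv) × 3 (×3 to match 3 C2H5Cl(g) in the target): (3)·(-26.8) = -80.4 kcal/mol
ΔHrxn = (+60.6) + (+45.9) + (-19.6) + (-80.4) = 6.5 kcal/mol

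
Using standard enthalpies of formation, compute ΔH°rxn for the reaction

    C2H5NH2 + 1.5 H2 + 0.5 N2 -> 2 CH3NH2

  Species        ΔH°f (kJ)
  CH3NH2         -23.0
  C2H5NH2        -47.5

ΔH°rxn = 1.5 kJ

Products: 2·(-23.0) = -46.0
Reactants: 1·(-47.5) + 3/2·(+0.0) + 1/2·(+0.0) = -47.5
ΔH°rxn = (-46.0) − (-47.5) = 1.5 kJ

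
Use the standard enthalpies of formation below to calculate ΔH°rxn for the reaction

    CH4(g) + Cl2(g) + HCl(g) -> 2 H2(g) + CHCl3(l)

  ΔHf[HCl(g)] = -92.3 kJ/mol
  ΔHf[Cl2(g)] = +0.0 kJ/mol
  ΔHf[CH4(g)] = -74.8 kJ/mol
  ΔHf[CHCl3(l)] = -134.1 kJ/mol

ΔH°rxn = Σ nΔHf°(products) − Σ nΔHf°(reactants).
Products: 2·(+0.0) + 1·(-134.1) = -134.1
Reactants: 1·(-74.8) + 1·(+0.0) + 1·(-92.3) = -167.1
ΔH°rxn = (-134.1) − (-167.1) = 33.0 kJ/mol

ΔH°rxn = 33.0 kJ/mol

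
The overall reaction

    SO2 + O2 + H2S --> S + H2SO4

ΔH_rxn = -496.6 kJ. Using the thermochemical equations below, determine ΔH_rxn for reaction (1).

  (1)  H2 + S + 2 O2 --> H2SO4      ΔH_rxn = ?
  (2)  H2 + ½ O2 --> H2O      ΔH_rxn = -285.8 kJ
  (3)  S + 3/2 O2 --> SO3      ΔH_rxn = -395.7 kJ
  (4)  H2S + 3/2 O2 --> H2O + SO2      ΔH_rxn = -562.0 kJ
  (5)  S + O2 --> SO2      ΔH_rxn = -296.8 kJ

(1) as written: contributes x
(2) reversed: +285.8 kJ
(3): not needed.
(4) as written: -562.0 kJ
(5) reversed and × 2: (-2)·(-296.8) = +593.6 kJ
-496.6 = (+285.8) + (-562.0) + (+593.6) + x
x = (-496.6 − (+317.4)) / (1) = -814.0 kJ

ΔH_rxn = -814.0 kJ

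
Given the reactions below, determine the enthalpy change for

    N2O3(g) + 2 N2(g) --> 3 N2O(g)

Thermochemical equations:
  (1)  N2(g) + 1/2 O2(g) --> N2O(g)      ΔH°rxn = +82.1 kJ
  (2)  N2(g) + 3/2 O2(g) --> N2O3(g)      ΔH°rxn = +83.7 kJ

ΔH°rxn = 162.6 kJ

(1) × 3 (×3 to match 3 N2O(g) in the target): (3)·(+82.1) = +246.3 kJ
(2) reversed (reverse to put N2O3(g) on the reactant side): -83.7 kJ
Combining the equations, ΔH°rxn = (+246.3) + (-83.7) = 162.6 kJ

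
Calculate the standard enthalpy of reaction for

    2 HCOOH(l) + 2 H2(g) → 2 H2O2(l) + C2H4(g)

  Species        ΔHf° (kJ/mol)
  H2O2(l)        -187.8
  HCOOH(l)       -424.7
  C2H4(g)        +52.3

Products: 2·(-187.8) + 1·(+52.3) = -323.3
Reactants: 2·(-424.7) + 2·(+0.0) = -849.4
ΔH°rxn = (-323.3) − (-849.4) = 526.1 kJ/mol

ΔH°rxn = 526.1 kJ/mol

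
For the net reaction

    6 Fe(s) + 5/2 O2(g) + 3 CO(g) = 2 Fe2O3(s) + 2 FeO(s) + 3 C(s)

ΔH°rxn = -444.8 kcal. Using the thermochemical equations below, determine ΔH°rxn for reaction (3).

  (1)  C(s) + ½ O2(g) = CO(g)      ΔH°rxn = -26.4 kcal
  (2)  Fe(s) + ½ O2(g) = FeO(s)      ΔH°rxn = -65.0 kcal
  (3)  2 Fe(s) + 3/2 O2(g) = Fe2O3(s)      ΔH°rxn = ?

ΔH°rxn = -197.0 kcal

(1) reversed and × 3: (-3)·(-26.4) = +79.2 kcal
(2) × 2: (2)·(-65.0) = -130.0 kcal
(3) × 2: contributes 2·x
-444.8 = (+79.2) + (-130.0) + 2·x
x = (-444.8 − (-50.8)) / (2) = -197.0 kcal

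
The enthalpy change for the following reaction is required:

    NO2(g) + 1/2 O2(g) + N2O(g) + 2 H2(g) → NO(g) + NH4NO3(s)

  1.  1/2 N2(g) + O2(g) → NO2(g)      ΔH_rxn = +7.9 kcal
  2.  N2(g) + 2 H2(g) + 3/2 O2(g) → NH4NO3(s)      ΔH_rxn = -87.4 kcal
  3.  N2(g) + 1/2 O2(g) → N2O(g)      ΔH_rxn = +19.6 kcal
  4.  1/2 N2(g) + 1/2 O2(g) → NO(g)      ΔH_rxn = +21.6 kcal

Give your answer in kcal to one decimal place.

eq. 1 reversed: -7.9 kcal
eq. 2 as written: -87.4 kcal
eq. 3 reversed: -19.6 kcal
eq. 4 as written: +21.6 kcal
Since enthalpy is a state function, ΔH_rxn = (-1)·(+7.9) + (1)·(-87.4) + (-1)·(+19.6) + (1)·(+21.6) = -93.3 kcal

ΔH_rxn = -93.3 kcal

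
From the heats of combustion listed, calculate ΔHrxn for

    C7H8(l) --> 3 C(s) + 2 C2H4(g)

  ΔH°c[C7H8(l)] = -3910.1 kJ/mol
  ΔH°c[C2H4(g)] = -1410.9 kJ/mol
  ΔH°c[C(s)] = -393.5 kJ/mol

Using ΔH = Σ nΔHc°(reactants) − Σ nΔHc°(products):
= [1·(-3910.1)] − [3·(-393.5) + 2·(-1410.9)]
= 92.2 kJ/mol

ΔHrxn = 92.2 kJ/mol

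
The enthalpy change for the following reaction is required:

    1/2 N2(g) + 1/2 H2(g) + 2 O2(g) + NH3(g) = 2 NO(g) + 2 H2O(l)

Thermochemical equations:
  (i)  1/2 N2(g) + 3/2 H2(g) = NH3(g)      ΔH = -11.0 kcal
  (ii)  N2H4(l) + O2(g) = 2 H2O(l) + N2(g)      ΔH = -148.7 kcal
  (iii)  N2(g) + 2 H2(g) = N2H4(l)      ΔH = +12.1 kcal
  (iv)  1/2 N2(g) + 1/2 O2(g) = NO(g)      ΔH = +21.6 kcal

ΔH = -82.4 kcal

(i) reversed: +11.0 kcal
(ii) as written: -148.7 kcal
(iii) as written: +12.1 kcal
(iv) × 2: (2)·(+21.6) = +43.2 kcal
ΔH = (-1)·(-11.0) + (1)·(-148.7) + (1)·(+12.1) + (2)·(+21.6) = -82.4 kcal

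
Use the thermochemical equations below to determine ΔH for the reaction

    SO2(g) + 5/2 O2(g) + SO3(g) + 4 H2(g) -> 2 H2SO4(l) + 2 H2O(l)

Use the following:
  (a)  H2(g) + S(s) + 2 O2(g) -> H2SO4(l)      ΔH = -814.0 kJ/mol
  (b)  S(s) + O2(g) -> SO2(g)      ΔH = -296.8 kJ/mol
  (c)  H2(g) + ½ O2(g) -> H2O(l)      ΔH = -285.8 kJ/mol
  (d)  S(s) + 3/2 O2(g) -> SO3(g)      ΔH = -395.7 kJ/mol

(a) × 2: (2)·(-814.0) = -1628.0 kJ/mol
(b) reversed: +296.8 kJ/mol
(c) × 2: (2)·(-285.8) = -571.6 kJ/mol
(d) reversed: +395.7 kJ/mol
Since enthalpy is a state function, ΔH = (2)·(-814.0) + (-1)·(-296.8) + (2)·(-285.8) + (-1)·(-395.7) = -1507.1 kJ/mol

ΔH = -1507.1 kJ/mol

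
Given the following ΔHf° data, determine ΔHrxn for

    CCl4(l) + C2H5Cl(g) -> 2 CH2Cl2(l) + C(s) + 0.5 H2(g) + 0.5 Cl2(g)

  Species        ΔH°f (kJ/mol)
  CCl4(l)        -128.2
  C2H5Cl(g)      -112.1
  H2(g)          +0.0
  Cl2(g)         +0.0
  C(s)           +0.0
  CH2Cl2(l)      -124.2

Products: 2·(-124.2) + 1·(+0.0) + 1/2·(+0.0) + 1/2·(+0.0) = -248.4
Reactants: 1·(-128.2) + 1·(-112.1) = -240.3
ΔHrxn = (-248.4) − (-240.3) = -8.1 kJ/mol

ΔHrxn = -8.1 kJ/mol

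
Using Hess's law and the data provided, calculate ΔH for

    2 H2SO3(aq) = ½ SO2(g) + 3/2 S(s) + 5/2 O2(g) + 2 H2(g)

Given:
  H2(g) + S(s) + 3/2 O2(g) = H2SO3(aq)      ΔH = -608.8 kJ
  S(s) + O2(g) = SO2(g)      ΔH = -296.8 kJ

equation 1 reversed and × 2: (-2)·(-608.8) = +1217.6 kJ
equation 2 × 1/2: (1/2)·(-296.8) = -148.4 kJ
Combining the equations, ΔH = (-2)·(-608.8) + (1/2)·(-296.8) = 1069.2 kJ

ΔH = 1069.2 kJ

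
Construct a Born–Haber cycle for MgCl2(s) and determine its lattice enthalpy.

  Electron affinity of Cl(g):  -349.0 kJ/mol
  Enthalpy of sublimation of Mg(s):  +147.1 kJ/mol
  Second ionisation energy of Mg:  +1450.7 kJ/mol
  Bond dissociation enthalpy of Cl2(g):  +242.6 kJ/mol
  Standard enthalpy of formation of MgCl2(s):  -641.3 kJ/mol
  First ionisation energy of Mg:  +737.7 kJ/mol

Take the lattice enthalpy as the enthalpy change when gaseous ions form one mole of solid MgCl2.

ΔHf° = 1·ΔHsub + 1·(ΣIE) + 1·D(Cl2) + 2·EA + U
-641.3 = 1·(+147.1) + 1·(+2188.4) + 1·(+242.6) + 2·(-349.0) + U
U = -641.3 − (+1880.1) = -2521.4 kJ/mol

U = -2521.4 kJ/mol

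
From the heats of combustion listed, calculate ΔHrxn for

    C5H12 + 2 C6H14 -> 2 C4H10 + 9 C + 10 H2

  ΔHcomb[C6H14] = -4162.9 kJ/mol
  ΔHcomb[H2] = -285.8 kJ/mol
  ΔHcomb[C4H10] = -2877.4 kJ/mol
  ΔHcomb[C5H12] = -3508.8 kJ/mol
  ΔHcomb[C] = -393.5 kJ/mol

ΔHrxn = 319.7 kJ/mol

With combustion enthalpies, reactants minus products:
= [1·(-3508.8) + 2·(-4162.9)] − [2·(-2877.4) + 9·(-393.5) + 10·(-285.8)]
= 319.7 kJ/mol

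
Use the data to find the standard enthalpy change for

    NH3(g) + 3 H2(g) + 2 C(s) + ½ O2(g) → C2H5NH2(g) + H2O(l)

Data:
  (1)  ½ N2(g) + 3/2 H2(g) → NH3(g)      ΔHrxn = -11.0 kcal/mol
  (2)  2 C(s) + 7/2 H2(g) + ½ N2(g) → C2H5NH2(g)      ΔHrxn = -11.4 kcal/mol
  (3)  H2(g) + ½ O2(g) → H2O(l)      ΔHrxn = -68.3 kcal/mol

(1) reversed (NH3(g) must end up as a reactant): +11.0 kcal/mol
(2) as written (C2H5NH2(g) already on the product side): -11.4 kcal/mol
(3) as written (H2O(l) already on the product side): -68.3 kcal/mol
Summing the manipulated equations, ΔHrxn = (-1)·(-11.0) + (1)·(-11.4) + (1)·(-68.3) = -68.7 kcal/mol

ΔHrxn = -68.7 kcal/mol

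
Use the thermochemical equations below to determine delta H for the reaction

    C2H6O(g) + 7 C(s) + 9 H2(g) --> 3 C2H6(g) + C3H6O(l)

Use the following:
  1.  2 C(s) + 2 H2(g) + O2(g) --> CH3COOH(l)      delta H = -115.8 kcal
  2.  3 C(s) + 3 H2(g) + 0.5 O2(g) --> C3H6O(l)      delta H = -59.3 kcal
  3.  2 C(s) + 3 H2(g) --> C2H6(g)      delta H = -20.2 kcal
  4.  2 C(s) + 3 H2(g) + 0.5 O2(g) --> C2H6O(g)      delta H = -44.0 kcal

eq. 1: not needed.
eq. 2 as written: -59.3 kcal
eq. 3 × 3: (3)·(-20.2) = -60.6 kcal
eq. 4 reversed: +44.0 kcal
Summing the manipulated equations, delta H = (1)·(-59.3) + (3)·(-20.2) + (-1)·(-44.0) = -75.9 kcal

delta H = -75.9 kcal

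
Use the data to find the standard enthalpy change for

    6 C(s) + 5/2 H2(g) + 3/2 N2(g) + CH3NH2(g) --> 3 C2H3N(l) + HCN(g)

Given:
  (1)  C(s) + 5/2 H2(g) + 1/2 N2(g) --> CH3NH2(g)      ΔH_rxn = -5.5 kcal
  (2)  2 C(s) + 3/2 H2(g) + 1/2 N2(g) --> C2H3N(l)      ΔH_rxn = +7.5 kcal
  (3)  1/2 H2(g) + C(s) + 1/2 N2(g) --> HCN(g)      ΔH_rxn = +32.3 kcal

(1) reversed (reverse to put CH3NH2(g) on the reactant side): +5.5 kcal
(2) × 3 (×3 to match 3 C2H3N(l) in the target): (3)·(+7.5) = +22.5 kcal
(3) as written (HCN(g) already on the product side): +32.3 kcal
By Hess's law, ΔH_rxn = (+5.5) + (+22.5) + (+32.3) = 60.3 kcal

ΔH_rxn = 60.3 kcal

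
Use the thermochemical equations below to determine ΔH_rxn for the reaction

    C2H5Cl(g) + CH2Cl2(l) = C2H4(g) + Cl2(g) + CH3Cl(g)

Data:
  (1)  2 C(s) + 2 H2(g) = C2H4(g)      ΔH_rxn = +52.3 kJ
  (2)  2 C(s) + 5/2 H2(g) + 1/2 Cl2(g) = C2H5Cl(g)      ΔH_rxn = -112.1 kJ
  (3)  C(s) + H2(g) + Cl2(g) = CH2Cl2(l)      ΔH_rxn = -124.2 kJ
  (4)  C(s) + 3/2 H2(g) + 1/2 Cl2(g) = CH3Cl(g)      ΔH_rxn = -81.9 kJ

(1) as written: +52.3 kJ
(2) reversed: +112.1 kJ
(3) reversed: +124.2 kJ
(4) as written: -81.9 kJ
Summing the manipulated equations, ΔH_rxn = (1)·(+52.3) + (-1)·(-112.1) + (-1)·(-124.2) + (1)·(-81.9) = 206.7 kJ

ΔH_rxn = 206.7 kJ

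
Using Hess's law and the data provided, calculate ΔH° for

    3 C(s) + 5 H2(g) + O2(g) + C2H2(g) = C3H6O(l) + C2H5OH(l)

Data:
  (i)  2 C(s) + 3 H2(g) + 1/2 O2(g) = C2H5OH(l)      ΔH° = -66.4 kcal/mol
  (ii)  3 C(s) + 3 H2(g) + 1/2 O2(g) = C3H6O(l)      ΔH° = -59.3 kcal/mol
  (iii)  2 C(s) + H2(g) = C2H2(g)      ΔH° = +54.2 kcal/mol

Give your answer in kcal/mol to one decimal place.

ΔH° = -179.9 kcal/mol

(i) as written: -66.4 kcal/mol
(ii) as written: -59.3 kcal/mol
(iii) reversed: -54.2 kcal/mol
ΔH° = (1)·(-66.4) + (1)·(-59.3) + (-1)·(+54.2) = -179.9 kcal/mol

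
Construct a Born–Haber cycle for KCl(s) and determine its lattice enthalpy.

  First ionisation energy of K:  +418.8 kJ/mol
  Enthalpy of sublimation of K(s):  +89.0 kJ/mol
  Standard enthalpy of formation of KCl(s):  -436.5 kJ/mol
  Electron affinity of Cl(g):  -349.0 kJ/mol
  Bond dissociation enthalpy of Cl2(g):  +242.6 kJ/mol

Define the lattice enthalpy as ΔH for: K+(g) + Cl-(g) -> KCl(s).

ΔHf° = 1·ΔHsub + 1·(ΣIE) + 1/2·D(Cl2) + 1·EA + U
-436.5 = 1·(+89.0) + 1·(+418.8) + 1/2·(+242.6) + 1·(-349.0) + U
U = -436.5 − (+280.1) = -716.6 kJ/mol

U = -716.6 kJ/mol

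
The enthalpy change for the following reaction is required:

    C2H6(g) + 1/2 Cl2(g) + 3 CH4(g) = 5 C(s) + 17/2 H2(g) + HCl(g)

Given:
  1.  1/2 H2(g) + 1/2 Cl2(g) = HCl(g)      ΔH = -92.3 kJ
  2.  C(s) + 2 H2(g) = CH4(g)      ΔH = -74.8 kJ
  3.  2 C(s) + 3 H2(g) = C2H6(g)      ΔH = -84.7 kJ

eq. 1 as written (HCl(g) already on the product side): -92.3 kJ
eq. 2 reversed and × 3 (reverse to put CH4(g) on the reactant side; ×3 to match 3 CH4(g) in the target): (-3)·(-74.8) = +224.4 kJ
eq. 3 reversed (C2H6(g) must end up as a reactant): +84.7 kJ
By Hess's law, ΔH = (-92.3) + (+224.4) + (+84.7) = 216.8 kJ

ΔH = 216.8 kJ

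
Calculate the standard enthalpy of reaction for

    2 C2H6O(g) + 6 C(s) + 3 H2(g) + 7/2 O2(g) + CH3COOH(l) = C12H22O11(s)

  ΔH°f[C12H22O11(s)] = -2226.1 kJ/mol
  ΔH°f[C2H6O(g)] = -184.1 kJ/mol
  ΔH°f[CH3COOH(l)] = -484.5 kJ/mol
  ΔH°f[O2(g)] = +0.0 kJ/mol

ΔH°rxn = -1373.4 kJ/mol

Products: 1·(-2226.1) = -2226.1
Reactants: 2·(-184.1) + 6·(+0.0) + 3·(+0.0) + 7/2·(+0.0) + 1·(-484.5) = -852.7
ΔH°rxn = (-2226.1) − (-852.7) = -1373.4 kJ/mol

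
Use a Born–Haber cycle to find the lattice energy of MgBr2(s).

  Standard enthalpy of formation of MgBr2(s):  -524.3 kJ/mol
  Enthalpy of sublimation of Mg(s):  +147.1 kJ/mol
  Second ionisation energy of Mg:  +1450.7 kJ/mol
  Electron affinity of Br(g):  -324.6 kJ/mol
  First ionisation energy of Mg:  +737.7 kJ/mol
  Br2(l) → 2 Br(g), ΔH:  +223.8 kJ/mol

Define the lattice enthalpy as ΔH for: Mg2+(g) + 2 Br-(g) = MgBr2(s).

U = -2434.4 kJ/mol

ΔHf° = 1·ΔHsub + 1·(ΣIE) + 1·D(Br2) + 2·EA + U
-524.3 = 1·(+147.1) + 1·(+2188.4) + 1·(+223.8) + 2·(-324.6) + U
U = -524.3 − (+1910.1) = -2434.4 kJ/mol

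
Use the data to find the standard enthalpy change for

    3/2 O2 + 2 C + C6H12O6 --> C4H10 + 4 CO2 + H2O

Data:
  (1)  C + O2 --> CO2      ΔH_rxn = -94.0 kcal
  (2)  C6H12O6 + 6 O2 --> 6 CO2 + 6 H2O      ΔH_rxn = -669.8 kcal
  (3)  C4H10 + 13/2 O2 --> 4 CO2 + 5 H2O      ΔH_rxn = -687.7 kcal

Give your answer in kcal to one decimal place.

ΔH_rxn = -170.1 kcal

(1) × 2: (2)·(-94.0) = -188.0 kcal
(2) as written: -669.8 kcal
(3) reversed: +687.7 kcal
ΔH_rxn = (2)·(-94.0) + (1)·(-669.8) + (-1)·(-687.7) = -170.1 kcal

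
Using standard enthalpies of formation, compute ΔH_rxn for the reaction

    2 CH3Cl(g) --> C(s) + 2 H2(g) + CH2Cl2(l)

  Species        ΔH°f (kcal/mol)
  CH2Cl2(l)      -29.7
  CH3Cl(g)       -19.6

ΔH°rxn = Σ nΔHf°(products) − Σ nΔHf°(reactants).
Products: 1·(+0.0) + 2·(+0.0) + 1·(-29.7) = -29.7
Reactants: 2·(-19.6) = -39.2
ΔH_rxn = (-29.7) − (-39.2) = 9.5 kcal/mol

ΔH_rxn = 9.5 kcal/mol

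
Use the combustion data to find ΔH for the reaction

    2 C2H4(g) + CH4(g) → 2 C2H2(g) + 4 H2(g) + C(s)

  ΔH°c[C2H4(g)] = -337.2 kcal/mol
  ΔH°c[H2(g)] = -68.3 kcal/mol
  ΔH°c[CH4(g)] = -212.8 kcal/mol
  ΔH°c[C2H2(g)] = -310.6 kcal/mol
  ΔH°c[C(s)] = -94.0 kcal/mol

With combustion enthalpies, reactants minus products:
= [2·(-337.2) + 1·(-212.8)] − [2·(-310.6) + 4·(-68.3) + 1·(-94.0)]
= 101.2 kcal/mol

ΔH = 101.2 kcal/mol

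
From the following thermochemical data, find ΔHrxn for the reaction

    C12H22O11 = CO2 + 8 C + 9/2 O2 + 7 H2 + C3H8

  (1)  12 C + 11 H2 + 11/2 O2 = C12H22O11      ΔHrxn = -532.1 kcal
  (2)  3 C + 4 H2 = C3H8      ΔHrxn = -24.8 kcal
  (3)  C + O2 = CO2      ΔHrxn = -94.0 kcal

(1) reversed: +532.1 kcal
(2) as written: -24.8 kcal
(3) as written: -94.0 kcal
ΔHrxn = (-1)·(-532.1) + (1)·(-24.8) + (1)·(-94.0) = 413.3 kcal

ΔHrxn = 413.3 kcal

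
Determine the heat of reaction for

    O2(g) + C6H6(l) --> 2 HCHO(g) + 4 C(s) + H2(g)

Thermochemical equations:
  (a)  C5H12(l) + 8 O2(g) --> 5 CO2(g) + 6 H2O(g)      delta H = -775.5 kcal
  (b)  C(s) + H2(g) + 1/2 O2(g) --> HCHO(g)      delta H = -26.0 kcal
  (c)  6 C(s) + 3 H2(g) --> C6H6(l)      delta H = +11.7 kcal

delta H = -63.7 kcal

(a): not needed (CO2(g) appears nowhere else).
(b) × 2 (scale by 2 for the 2 HCHO(g)): (2)·(-26.0) = -52.0 kcal
(c) reversed (C6H6(l) must end up as a reactant): -11.7 kcal
By Hess's law, delta H = (-52.0) + (-11.7) = -63.7 kcal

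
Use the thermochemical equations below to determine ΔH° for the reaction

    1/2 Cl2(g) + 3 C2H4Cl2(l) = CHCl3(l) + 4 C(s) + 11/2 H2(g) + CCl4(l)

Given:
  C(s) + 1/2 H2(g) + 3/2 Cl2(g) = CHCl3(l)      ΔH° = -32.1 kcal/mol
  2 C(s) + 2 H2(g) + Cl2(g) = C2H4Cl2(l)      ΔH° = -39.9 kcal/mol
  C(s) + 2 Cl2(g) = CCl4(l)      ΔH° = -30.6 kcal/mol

equation 1 as written: -32.1 kcal/mol
equation 2 reversed and × 3: (-3)·(-39.9) = +119.7 kcal/mol
equation 3 as written: -30.6 kcal/mol
ΔH° = (-32.1) + (+119.7) + (-30.6) = 57.0 kcal/mol

ΔH° = 57.0 kcal/mol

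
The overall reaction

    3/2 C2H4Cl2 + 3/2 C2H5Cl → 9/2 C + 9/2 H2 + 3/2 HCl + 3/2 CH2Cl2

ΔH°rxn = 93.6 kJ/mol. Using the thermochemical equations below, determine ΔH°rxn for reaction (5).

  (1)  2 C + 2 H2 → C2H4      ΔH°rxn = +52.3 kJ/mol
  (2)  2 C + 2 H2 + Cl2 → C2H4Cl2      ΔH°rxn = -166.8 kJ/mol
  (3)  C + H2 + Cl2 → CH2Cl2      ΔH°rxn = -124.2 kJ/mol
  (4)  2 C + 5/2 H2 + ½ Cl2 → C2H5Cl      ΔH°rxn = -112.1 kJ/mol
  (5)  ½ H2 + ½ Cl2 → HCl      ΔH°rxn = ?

ΔH°rxn = -92.3 kJ/mol

(1): not needed (C2H4 appears nowhere else).
(2) reversed and × 3/2 (C2H4Cl2 must end up as a reactant; scale by 3/2 for the 3/2 C2H4Cl2): (-3/2)·(-166.8) = +250.2 kJ/mol
(3) × 3/2 (scale by 3/2 for the 3/2 CH2Cl2): (3/2)·(-124.2) = -186.3 kJ/mol
(4) reversed and × 3/2 (C2H5Cl must end up as a reactant; scale by 3/2 for the 3/2 C2H5Cl): (-3/2)·(-112.1) = +168.15 kJ/mol
(5) × 3/2 (scale by 3/2 for the 3/2 HCl): contributes 3/2·x
+93.6 = (+250.2) + (-186.3) + (+168.15) + 3/2·x
x = (+93.6 − (+232.05)) / (3/2) = -92.3 kJ/mol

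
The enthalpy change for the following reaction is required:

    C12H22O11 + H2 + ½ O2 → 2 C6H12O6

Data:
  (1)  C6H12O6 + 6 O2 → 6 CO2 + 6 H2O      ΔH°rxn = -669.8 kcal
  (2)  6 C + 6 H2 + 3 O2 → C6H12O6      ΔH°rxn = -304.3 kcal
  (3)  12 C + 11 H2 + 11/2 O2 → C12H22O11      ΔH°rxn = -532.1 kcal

ΔH°rxn = -76.5 kcal

(1): not needed.
(2) × 2: (2)·(-304.3) = -608.6 kcal
(3) reversed: +532.1 kcal
ΔH°rxn = (2)·(-304.3) + (-1)·(-532.1) = -76.5 kcal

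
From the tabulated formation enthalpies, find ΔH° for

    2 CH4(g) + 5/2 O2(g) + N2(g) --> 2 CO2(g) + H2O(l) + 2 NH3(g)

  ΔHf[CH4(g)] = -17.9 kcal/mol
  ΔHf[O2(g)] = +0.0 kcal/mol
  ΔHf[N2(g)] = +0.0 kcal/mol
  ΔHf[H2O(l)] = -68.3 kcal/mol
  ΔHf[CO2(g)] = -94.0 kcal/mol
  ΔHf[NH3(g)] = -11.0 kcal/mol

ΔH° = -242.5 kcal/mol

ΔH°rxn = Σ nΔHf°(products) − Σ nΔHf°(reactants).
Products: 2·(-94.0) + 1·(-68.3) + 2·(-11.0) = -278.3
Reactants: 2·(-17.9) + 5/2·(+0.0) + 1·(+0.0) = -35.8
ΔH° = (-278.3) − (-35.8) = -242.5 kcal/mol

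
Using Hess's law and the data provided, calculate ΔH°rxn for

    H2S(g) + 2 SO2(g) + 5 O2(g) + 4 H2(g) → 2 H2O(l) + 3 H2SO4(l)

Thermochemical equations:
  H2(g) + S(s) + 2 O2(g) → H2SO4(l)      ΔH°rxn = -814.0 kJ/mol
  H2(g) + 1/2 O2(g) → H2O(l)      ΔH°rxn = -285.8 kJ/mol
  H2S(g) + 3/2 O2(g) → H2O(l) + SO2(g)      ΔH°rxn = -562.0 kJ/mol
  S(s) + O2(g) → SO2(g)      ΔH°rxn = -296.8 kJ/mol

ΔH°rxn = -2399.4 kJ/mol

equation 1 × 3 (×3 to match 3 H2SO4(l) in the target): (3)·(-814.0) = -2442.0 kJ/mol
equation 2 as written: -285.8 kJ/mol
equation 3 as written (H2S(g) already on the reactant side): -562.0 kJ/mol
equation 4 reversed and × 3: (-3)·(-296.8) = +890.4 kJ/mol
Since enthalpy is a state function, ΔH°rxn = (3)·(-814.0) + (1)·(-285.8) + (1)·(-562.0) + (-3)·(-296.8) = -2399.4 kJ/mol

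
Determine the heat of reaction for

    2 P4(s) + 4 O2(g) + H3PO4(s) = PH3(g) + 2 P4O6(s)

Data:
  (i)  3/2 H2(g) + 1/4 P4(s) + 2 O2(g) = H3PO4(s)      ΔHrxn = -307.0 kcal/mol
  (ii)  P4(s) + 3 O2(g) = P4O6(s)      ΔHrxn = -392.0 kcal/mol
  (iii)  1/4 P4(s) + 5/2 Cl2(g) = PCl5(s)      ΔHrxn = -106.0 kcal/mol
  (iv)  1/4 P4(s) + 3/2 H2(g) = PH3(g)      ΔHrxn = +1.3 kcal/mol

ΔHrxn = -475.7 kcal/mol

(i) reversed (H3PO4(s) must end up as a reactant): +307.0 kcal/mol
(ii) × 2 (×2 to match 2 P4O6(s) in the target): (2)·(-392.0) = -784.0 kcal/mol
(iii): not needed (Cl2(g) appears nowhere else).
(iv) as written (PH3(g) already on the product side): +1.3 kcal/mol
Combining the equations, ΔHrxn = (-1)·(-307.0) + (2)·(-392.0) + (1)·(+1.3) = -475.7 kcal/mol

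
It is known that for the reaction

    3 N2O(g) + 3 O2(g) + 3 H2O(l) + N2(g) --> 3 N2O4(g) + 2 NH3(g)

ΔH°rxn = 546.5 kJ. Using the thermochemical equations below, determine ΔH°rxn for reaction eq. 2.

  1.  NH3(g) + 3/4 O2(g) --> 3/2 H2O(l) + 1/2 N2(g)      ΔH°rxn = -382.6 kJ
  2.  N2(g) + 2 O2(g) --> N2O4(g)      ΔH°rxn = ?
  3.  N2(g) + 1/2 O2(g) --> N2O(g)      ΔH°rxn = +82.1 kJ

ΔH°rxn = 9.2 kJ

eq. 1 reversed and × 2: (-2)·(-382.6) = +765.2 kJ
eq. 2 × 3: contributes 3·x
eq. 3 reversed and × 3: (-3)·(+82.1) = -246.3 kJ
+546.5 = (+765.2) + (-246.3) + 3·x
x = (+546.5 − (+518.9)) / (3) = 9.2 kJ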